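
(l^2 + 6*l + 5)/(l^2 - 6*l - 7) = (l + 5)/(l - 7)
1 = 1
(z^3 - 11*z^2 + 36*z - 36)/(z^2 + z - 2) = (z^3 - 11*z^2 + 36*z - 36)/(z^2 + z - 2)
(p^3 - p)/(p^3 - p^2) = (p + 1)/p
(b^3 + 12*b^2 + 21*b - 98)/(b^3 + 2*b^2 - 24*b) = (b^3 + 12*b^2 + 21*b - 98)/(b*(b^2 + 2*b - 24))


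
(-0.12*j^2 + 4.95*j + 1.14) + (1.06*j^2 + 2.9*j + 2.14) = 0.94*j^2 + 7.85*j + 3.28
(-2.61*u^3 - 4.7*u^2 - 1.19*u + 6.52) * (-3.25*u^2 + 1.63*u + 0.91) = 8.4825*u^5 + 11.0207*u^4 - 6.1686*u^3 - 27.4067*u^2 + 9.5447*u + 5.9332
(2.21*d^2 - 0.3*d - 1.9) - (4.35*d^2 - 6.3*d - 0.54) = -2.14*d^2 + 6.0*d - 1.36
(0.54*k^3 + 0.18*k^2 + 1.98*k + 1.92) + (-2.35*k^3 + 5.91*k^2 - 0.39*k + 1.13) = -1.81*k^3 + 6.09*k^2 + 1.59*k + 3.05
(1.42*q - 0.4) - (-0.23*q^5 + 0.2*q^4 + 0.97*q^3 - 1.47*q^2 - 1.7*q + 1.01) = 0.23*q^5 - 0.2*q^4 - 0.97*q^3 + 1.47*q^2 + 3.12*q - 1.41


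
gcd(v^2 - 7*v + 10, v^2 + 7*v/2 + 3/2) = 1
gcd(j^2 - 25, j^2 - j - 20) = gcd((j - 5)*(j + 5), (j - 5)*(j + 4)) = j - 5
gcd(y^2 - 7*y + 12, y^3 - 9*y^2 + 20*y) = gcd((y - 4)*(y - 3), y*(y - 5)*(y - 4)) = y - 4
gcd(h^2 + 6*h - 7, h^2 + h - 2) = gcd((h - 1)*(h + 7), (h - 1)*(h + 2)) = h - 1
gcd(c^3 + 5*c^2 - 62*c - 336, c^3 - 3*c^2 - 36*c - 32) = c - 8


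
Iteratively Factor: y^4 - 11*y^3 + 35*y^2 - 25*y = (y)*(y^3 - 11*y^2 + 35*y - 25) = y*(y - 1)*(y^2 - 10*y + 25) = y*(y - 5)*(y - 1)*(y - 5)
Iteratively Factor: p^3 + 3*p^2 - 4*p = (p - 1)*(p^2 + 4*p) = (p - 1)*(p + 4)*(p)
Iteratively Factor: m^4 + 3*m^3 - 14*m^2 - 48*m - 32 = (m + 4)*(m^3 - m^2 - 10*m - 8) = (m + 2)*(m + 4)*(m^2 - 3*m - 4) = (m - 4)*(m + 2)*(m + 4)*(m + 1)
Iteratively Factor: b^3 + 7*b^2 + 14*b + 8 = (b + 4)*(b^2 + 3*b + 2) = (b + 2)*(b + 4)*(b + 1)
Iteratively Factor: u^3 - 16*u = (u + 4)*(u^2 - 4*u) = u*(u + 4)*(u - 4)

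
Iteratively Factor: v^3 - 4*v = (v + 2)*(v^2 - 2*v) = (v - 2)*(v + 2)*(v)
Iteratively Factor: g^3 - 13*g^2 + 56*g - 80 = (g - 4)*(g^2 - 9*g + 20) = (g - 5)*(g - 4)*(g - 4)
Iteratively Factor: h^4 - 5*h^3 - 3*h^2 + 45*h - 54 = (h - 3)*(h^3 - 2*h^2 - 9*h + 18) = (h - 3)^2*(h^2 + h - 6) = (h - 3)^2*(h + 3)*(h - 2)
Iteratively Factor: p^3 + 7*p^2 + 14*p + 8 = (p + 4)*(p^2 + 3*p + 2) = (p + 2)*(p + 4)*(p + 1)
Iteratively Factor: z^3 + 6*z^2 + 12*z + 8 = (z + 2)*(z^2 + 4*z + 4) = (z + 2)^2*(z + 2)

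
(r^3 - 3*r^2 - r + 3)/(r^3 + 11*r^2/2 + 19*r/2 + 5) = 2*(r^2 - 4*r + 3)/(2*r^2 + 9*r + 10)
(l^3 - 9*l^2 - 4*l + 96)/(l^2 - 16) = (l^2 - 5*l - 24)/(l + 4)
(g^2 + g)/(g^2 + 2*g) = (g + 1)/(g + 2)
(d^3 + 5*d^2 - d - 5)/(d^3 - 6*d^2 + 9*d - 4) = (d^2 + 6*d + 5)/(d^2 - 5*d + 4)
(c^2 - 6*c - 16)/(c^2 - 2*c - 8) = (c - 8)/(c - 4)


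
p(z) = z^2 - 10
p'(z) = 2*z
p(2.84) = -1.93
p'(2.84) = 5.68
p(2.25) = -4.94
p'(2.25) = 4.50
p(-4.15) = 7.22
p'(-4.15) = -8.30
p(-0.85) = -9.28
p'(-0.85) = -1.70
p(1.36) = -8.15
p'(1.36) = 2.72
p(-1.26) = -8.41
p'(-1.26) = -2.52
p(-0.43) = -9.82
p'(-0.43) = -0.86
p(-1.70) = -7.11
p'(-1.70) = -3.40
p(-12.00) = 134.00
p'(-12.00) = -24.00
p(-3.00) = -1.00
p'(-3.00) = -6.00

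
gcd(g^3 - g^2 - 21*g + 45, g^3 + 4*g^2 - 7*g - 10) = g + 5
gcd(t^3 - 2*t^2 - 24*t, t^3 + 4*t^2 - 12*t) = t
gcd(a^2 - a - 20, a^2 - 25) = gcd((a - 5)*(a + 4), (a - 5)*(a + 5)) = a - 5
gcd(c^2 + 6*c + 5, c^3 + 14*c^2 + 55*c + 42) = c + 1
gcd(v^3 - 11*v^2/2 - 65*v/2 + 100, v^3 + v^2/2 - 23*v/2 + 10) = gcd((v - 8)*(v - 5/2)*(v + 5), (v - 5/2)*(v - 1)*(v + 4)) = v - 5/2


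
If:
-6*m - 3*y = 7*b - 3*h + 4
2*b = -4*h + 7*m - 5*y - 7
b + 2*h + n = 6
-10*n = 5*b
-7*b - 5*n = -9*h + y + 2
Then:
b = 677/142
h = 1027/568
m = -985/568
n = -677/284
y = -4079/568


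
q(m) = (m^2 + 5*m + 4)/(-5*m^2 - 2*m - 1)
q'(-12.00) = 0.01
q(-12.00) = -0.13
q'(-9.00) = 0.01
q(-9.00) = -0.10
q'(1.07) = 0.89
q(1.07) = -1.18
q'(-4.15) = 0.04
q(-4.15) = -0.01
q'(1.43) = 0.53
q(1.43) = -0.94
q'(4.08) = 0.06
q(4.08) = -0.44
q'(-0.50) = -6.56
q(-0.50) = -1.40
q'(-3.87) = 0.04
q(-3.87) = 0.01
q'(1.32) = 0.61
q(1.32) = -1.00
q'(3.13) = 0.11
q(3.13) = -0.52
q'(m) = (2*m + 5)/(-5*m^2 - 2*m - 1) + (10*m + 2)*(m^2 + 5*m + 4)/(-5*m^2 - 2*m - 1)^2 = (23*m^2 + 38*m + 3)/(25*m^4 + 20*m^3 + 14*m^2 + 4*m + 1)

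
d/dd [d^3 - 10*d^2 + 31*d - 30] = 3*d^2 - 20*d + 31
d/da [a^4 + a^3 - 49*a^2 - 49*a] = 4*a^3 + 3*a^2 - 98*a - 49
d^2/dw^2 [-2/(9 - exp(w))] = 2*(exp(w) + 9)*exp(w)/(exp(w) - 9)^3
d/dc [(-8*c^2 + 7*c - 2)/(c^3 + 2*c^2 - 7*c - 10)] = 2*(4*c^4 - 7*c^3 + 24*c^2 + 84*c - 42)/(c^6 + 4*c^5 - 10*c^4 - 48*c^3 + 9*c^2 + 140*c + 100)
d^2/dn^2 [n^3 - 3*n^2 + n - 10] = 6*n - 6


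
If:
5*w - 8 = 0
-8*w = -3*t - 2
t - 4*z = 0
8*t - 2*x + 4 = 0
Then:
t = 18/5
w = 8/5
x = 82/5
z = 9/10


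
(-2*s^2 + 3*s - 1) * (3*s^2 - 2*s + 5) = -6*s^4 + 13*s^3 - 19*s^2 + 17*s - 5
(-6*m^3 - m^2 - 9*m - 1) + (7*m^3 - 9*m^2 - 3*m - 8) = m^3 - 10*m^2 - 12*m - 9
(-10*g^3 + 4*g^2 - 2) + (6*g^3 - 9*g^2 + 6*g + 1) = -4*g^3 - 5*g^2 + 6*g - 1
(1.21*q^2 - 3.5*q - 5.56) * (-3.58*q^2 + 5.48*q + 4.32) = -4.3318*q^4 + 19.1608*q^3 + 5.952*q^2 - 45.5888*q - 24.0192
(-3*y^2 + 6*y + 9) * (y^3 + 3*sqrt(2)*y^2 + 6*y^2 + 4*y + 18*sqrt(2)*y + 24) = -3*y^5 - 9*sqrt(2)*y^4 - 12*y^4 - 36*sqrt(2)*y^3 + 33*y^3 + 6*y^2 + 135*sqrt(2)*y^2 + 180*y + 162*sqrt(2)*y + 216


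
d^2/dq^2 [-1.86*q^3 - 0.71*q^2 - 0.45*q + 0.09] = -11.16*q - 1.42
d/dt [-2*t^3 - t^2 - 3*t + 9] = -6*t^2 - 2*t - 3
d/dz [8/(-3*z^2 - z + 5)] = 8*(6*z + 1)/(3*z^2 + z - 5)^2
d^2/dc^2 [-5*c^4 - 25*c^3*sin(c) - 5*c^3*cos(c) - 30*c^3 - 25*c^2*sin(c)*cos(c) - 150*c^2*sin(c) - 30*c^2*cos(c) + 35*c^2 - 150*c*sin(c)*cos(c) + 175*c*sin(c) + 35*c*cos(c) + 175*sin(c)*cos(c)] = 25*c^3*sin(c) + 5*c^3*cos(c) + 180*c^2*sin(c) + 50*c^2*sin(2*c) - 120*c^2*cos(c) - 60*c^2 - 205*c*sin(c) + 300*c*sin(2*c) - 665*c*cos(c) - 100*c*cos(2*c) - 180*c - 370*sin(c) - 375*sin(2*c) + 290*cos(c) - 300*cos(2*c) + 70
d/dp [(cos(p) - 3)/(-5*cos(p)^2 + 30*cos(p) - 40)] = (sin(p)^2 + 6*cos(p) - 11)*sin(p)/(5*(cos(p)^2 - 6*cos(p) + 8)^2)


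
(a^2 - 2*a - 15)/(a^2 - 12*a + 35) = (a + 3)/(a - 7)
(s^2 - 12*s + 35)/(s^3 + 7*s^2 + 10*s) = (s^2 - 12*s + 35)/(s*(s^2 + 7*s + 10))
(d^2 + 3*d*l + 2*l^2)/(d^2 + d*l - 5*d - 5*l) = (d + 2*l)/(d - 5)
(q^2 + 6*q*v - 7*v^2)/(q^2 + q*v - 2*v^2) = (q + 7*v)/(q + 2*v)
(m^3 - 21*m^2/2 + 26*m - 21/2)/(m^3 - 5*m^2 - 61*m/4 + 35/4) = 2*(m - 3)/(2*m + 5)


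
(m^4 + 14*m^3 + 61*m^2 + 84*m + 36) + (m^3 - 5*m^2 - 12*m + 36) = m^4 + 15*m^3 + 56*m^2 + 72*m + 72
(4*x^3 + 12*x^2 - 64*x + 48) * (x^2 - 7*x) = 4*x^5 - 16*x^4 - 148*x^3 + 496*x^2 - 336*x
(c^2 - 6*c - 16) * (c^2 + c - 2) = c^4 - 5*c^3 - 24*c^2 - 4*c + 32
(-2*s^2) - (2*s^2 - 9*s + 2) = -4*s^2 + 9*s - 2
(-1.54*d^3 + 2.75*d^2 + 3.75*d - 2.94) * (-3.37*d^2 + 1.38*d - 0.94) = 5.1898*d^5 - 11.3927*d^4 - 7.3949*d^3 + 12.4978*d^2 - 7.5822*d + 2.7636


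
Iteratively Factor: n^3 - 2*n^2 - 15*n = (n - 5)*(n^2 + 3*n) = n*(n - 5)*(n + 3)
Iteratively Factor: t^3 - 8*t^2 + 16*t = (t - 4)*(t^2 - 4*t) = t*(t - 4)*(t - 4)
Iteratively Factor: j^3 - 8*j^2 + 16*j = (j - 4)*(j^2 - 4*j) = j*(j - 4)*(j - 4)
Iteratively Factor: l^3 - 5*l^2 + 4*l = (l - 4)*(l^2 - l) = l*(l - 4)*(l - 1)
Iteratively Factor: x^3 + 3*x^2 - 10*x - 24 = (x + 4)*(x^2 - x - 6) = (x + 2)*(x + 4)*(x - 3)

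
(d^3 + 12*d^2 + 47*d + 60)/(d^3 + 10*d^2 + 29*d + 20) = (d + 3)/(d + 1)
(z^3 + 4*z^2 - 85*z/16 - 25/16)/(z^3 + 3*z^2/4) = (16*z^3 + 64*z^2 - 85*z - 25)/(4*z^2*(4*z + 3))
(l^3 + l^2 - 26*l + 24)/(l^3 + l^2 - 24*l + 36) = (l^2 - 5*l + 4)/(l^2 - 5*l + 6)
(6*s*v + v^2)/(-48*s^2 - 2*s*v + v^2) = -v/(8*s - v)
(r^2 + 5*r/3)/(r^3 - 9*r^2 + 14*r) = (r + 5/3)/(r^2 - 9*r + 14)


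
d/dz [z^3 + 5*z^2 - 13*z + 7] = 3*z^2 + 10*z - 13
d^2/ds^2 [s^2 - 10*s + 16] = 2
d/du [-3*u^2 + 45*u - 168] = 45 - 6*u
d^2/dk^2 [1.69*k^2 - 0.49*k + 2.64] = 3.38000000000000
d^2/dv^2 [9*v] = 0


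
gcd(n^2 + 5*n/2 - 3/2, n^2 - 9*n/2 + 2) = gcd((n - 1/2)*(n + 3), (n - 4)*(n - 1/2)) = n - 1/2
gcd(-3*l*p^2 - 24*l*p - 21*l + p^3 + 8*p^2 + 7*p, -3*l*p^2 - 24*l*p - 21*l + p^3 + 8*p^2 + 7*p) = -3*l*p^2 - 24*l*p - 21*l + p^3 + 8*p^2 + 7*p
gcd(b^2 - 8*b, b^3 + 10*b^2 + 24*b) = b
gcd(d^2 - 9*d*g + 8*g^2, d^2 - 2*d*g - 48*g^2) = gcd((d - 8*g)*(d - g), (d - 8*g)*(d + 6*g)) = d - 8*g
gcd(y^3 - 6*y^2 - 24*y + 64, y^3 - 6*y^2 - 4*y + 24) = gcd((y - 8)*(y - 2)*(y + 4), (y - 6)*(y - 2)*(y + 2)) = y - 2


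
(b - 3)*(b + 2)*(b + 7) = b^3 + 6*b^2 - 13*b - 42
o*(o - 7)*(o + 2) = o^3 - 5*o^2 - 14*o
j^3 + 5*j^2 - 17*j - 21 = (j - 3)*(j + 1)*(j + 7)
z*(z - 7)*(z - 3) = z^3 - 10*z^2 + 21*z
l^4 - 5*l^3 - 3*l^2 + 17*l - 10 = (l - 5)*(l - 1)^2*(l + 2)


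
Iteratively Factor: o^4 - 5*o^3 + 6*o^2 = (o)*(o^3 - 5*o^2 + 6*o) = o^2*(o^2 - 5*o + 6) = o^2*(o - 3)*(o - 2)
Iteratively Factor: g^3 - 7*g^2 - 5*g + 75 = (g - 5)*(g^2 - 2*g - 15) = (g - 5)^2*(g + 3)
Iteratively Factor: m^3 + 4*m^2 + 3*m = (m + 1)*(m^2 + 3*m) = m*(m + 1)*(m + 3)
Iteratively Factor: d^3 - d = (d - 1)*(d^2 + d) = d*(d - 1)*(d + 1)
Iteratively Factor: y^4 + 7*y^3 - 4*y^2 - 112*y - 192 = (y + 3)*(y^3 + 4*y^2 - 16*y - 64) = (y + 3)*(y + 4)*(y^2 - 16) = (y + 3)*(y + 4)^2*(y - 4)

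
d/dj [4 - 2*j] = -2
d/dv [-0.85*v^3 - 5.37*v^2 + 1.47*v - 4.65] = -2.55*v^2 - 10.74*v + 1.47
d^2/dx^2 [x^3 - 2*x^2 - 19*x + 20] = 6*x - 4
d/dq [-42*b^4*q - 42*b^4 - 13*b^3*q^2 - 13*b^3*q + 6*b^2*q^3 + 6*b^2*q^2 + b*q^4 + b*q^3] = b*(-42*b^3 - 26*b^2*q - 13*b^2 + 18*b*q^2 + 12*b*q + 4*q^3 + 3*q^2)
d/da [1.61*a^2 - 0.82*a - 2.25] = 3.22*a - 0.82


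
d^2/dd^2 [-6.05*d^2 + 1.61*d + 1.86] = -12.1000000000000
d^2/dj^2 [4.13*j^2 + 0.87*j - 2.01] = 8.26000000000000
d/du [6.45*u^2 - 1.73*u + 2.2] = 12.9*u - 1.73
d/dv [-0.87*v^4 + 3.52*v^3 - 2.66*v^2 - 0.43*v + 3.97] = -3.48*v^3 + 10.56*v^2 - 5.32*v - 0.43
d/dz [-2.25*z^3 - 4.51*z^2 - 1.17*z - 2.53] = -6.75*z^2 - 9.02*z - 1.17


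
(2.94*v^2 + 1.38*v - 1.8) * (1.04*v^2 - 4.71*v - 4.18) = 3.0576*v^4 - 12.4122*v^3 - 20.661*v^2 + 2.7096*v + 7.524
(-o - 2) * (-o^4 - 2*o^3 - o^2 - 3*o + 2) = o^5 + 4*o^4 + 5*o^3 + 5*o^2 + 4*o - 4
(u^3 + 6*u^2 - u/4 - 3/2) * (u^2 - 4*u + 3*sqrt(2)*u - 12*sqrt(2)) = u^5 + 2*u^4 + 3*sqrt(2)*u^4 - 97*u^3/4 + 6*sqrt(2)*u^3 - 291*sqrt(2)*u^2/4 - u^2/2 - 3*sqrt(2)*u/2 + 6*u + 18*sqrt(2)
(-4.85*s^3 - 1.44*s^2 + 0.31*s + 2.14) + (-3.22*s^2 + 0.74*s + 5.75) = -4.85*s^3 - 4.66*s^2 + 1.05*s + 7.89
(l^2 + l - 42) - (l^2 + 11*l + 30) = -10*l - 72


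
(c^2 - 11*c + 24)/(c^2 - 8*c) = (c - 3)/c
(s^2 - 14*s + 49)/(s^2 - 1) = (s^2 - 14*s + 49)/(s^2 - 1)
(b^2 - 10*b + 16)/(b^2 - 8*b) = (b - 2)/b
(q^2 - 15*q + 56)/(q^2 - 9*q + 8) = (q - 7)/(q - 1)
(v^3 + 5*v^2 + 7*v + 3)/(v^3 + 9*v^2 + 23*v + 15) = (v + 1)/(v + 5)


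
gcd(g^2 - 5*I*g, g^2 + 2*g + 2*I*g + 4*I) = 1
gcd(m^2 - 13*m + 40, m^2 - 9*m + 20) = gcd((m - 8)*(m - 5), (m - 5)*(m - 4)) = m - 5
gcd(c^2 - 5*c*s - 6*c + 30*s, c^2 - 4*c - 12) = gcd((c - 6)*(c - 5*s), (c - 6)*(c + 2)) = c - 6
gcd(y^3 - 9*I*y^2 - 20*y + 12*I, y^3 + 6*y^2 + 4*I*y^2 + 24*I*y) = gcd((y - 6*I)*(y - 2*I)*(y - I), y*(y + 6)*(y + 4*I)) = 1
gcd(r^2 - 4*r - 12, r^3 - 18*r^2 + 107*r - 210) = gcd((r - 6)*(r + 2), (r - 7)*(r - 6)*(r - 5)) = r - 6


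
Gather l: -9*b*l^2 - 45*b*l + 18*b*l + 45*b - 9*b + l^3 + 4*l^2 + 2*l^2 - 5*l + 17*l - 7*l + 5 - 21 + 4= 36*b + l^3 + l^2*(6 - 9*b) + l*(5 - 27*b) - 12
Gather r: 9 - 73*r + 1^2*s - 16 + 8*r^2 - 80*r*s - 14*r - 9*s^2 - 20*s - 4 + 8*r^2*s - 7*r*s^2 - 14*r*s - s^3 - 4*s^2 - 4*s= r^2*(8*s + 8) + r*(-7*s^2 - 94*s - 87) - s^3 - 13*s^2 - 23*s - 11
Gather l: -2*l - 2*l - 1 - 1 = -4*l - 2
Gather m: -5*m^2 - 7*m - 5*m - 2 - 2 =-5*m^2 - 12*m - 4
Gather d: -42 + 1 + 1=-40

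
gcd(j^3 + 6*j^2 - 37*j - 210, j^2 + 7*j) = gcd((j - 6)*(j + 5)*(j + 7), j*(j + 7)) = j + 7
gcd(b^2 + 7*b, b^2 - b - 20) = 1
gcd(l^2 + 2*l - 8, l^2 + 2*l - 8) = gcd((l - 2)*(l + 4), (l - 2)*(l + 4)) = l^2 + 2*l - 8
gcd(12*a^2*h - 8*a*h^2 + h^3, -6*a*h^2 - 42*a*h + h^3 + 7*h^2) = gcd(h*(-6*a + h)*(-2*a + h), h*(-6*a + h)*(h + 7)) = 6*a*h - h^2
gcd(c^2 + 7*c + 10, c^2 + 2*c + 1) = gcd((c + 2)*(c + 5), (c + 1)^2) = 1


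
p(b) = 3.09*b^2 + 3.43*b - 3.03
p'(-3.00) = -15.11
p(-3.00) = 14.49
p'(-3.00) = -15.11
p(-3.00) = 14.49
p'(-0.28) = 1.70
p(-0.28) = -3.75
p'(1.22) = 10.97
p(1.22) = 5.75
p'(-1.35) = -4.91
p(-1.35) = -2.03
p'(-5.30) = -29.32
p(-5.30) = 65.59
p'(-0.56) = -0.03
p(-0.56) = -3.98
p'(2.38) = 18.14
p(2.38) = 22.64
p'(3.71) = 26.36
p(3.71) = 52.23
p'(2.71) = 20.18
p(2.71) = 28.96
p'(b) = 6.18*b + 3.43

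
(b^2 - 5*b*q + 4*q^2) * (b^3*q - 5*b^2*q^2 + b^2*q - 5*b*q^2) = b^5*q - 10*b^4*q^2 + b^4*q + 29*b^3*q^3 - 10*b^3*q^2 - 20*b^2*q^4 + 29*b^2*q^3 - 20*b*q^4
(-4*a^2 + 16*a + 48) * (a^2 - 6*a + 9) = -4*a^4 + 40*a^3 - 84*a^2 - 144*a + 432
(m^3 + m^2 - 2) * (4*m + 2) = 4*m^4 + 6*m^3 + 2*m^2 - 8*m - 4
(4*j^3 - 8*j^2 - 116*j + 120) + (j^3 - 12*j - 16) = 5*j^3 - 8*j^2 - 128*j + 104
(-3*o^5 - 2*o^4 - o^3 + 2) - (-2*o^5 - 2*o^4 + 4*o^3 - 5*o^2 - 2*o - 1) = -o^5 - 5*o^3 + 5*o^2 + 2*o + 3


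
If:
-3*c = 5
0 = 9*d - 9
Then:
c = -5/3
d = 1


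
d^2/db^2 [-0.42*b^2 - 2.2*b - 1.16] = -0.840000000000000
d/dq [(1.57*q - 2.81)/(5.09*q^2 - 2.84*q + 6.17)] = (-7.9913*q^2 + 28.6058*q + 1.7065)/(25.9081*q^4 - 28.9112*q^3 + 70.8762*q^2 - 35.0456*q + 38.0689)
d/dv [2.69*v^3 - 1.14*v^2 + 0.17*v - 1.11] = 8.07*v^2 - 2.28*v + 0.17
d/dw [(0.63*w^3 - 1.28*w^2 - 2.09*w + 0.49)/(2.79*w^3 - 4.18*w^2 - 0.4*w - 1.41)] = (0.937800000000001*w^4 + 11.1582*w^3 - 14.9904*w^2 + 7.706*w + 3.1429)/(7.7841*w^6 - 23.3244*w^5 + 15.2404*w^4 - 4.5238*w^3 + 11.9476*w^2 + 1.128*w + 1.9881)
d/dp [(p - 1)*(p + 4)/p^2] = (8 - 3*p)/p^3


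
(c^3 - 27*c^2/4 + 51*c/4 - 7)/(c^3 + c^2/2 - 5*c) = (4*c^3 - 27*c^2 + 51*c - 28)/(2*c*(2*c^2 + c - 10))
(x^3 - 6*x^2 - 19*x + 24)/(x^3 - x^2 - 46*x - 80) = (x^2 + 2*x - 3)/(x^2 + 7*x + 10)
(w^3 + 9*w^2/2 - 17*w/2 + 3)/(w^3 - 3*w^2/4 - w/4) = 2*(2*w^2 + 11*w - 6)/(w*(4*w + 1))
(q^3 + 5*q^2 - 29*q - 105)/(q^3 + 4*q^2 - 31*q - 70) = (q + 3)/(q + 2)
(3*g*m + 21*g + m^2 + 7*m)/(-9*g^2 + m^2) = (-m - 7)/(3*g - m)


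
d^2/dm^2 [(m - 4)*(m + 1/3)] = 2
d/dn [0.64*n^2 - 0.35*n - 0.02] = 1.28*n - 0.35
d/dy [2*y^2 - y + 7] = 4*y - 1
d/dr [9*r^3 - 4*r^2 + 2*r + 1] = 27*r^2 - 8*r + 2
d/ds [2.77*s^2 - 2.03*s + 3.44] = 5.54*s - 2.03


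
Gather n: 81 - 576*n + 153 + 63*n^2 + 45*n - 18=63*n^2 - 531*n + 216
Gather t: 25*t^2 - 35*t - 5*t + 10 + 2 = 25*t^2 - 40*t + 12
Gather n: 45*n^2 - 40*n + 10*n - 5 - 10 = 45*n^2 - 30*n - 15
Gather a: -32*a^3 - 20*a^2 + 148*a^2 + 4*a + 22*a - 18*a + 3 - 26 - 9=-32*a^3 + 128*a^2 + 8*a - 32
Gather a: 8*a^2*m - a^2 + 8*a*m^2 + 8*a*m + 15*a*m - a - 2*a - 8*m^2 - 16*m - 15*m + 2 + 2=a^2*(8*m - 1) + a*(8*m^2 + 23*m - 3) - 8*m^2 - 31*m + 4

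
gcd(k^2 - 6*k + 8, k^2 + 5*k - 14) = k - 2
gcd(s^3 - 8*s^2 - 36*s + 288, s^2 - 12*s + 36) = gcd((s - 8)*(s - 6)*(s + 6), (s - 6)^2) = s - 6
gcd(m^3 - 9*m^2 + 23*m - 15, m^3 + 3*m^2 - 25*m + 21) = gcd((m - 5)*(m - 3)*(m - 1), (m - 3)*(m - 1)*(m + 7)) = m^2 - 4*m + 3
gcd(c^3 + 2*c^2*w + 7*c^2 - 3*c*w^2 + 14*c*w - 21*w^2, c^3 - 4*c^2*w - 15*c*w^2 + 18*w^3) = -c^2 - 2*c*w + 3*w^2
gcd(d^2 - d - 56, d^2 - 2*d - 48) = d - 8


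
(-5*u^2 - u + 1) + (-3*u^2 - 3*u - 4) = -8*u^2 - 4*u - 3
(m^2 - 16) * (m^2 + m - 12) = m^4 + m^3 - 28*m^2 - 16*m + 192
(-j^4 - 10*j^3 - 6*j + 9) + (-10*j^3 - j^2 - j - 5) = -j^4 - 20*j^3 - j^2 - 7*j + 4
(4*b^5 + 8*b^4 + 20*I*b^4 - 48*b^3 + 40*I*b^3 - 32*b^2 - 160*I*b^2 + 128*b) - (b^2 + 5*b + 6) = 4*b^5 + 8*b^4 + 20*I*b^4 - 48*b^3 + 40*I*b^3 - 33*b^2 - 160*I*b^2 + 123*b - 6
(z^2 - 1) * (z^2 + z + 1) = z^4 + z^3 - z - 1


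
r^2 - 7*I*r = r*(r - 7*I)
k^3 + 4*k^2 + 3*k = k*(k + 1)*(k + 3)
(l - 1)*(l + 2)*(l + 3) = l^3 + 4*l^2 + l - 6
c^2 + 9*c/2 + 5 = (c + 2)*(c + 5/2)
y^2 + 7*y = y*(y + 7)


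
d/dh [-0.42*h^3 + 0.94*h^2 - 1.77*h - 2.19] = -1.26*h^2 + 1.88*h - 1.77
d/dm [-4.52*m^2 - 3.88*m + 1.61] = -9.04*m - 3.88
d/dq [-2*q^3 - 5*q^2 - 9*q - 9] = -6*q^2 - 10*q - 9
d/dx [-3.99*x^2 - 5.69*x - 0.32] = -7.98*x - 5.69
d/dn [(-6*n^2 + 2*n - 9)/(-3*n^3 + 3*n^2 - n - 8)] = (-18*n^4 + 12*n^3 - 81*n^2 + 150*n - 25)/(9*n^6 - 18*n^5 + 15*n^4 + 42*n^3 - 47*n^2 + 16*n + 64)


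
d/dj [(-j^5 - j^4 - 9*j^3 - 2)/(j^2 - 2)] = j*(-3*j^5 - 2*j^4 + j^3 + 8*j^2 + 54*j + 4)/(j^4 - 4*j^2 + 4)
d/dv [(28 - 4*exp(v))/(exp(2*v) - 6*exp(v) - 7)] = 4*exp(v)/(exp(2*v) + 2*exp(v) + 1)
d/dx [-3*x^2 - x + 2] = -6*x - 1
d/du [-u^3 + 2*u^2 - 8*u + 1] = -3*u^2 + 4*u - 8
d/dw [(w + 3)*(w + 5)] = 2*w + 8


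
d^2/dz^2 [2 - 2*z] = 0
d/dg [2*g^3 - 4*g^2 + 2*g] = 6*g^2 - 8*g + 2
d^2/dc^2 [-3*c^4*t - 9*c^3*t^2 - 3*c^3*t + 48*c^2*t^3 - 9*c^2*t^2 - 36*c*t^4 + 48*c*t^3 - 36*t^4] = 6*t*(-6*c^2 - 9*c*t - 3*c + 16*t^2 - 3*t)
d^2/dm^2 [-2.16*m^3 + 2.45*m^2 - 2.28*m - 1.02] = 4.9 - 12.96*m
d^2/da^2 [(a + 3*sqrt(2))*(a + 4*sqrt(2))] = 2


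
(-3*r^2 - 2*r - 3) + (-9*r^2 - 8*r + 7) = -12*r^2 - 10*r + 4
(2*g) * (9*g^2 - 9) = 18*g^3 - 18*g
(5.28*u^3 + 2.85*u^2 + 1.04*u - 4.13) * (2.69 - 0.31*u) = -1.6368*u^4 + 13.3197*u^3 + 7.3441*u^2 + 4.0779*u - 11.1097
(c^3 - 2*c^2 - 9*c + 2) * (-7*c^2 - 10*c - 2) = -7*c^5 + 4*c^4 + 81*c^3 + 80*c^2 - 2*c - 4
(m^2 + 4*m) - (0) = m^2 + 4*m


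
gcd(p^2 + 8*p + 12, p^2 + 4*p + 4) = p + 2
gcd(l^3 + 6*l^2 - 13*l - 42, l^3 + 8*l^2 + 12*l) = l + 2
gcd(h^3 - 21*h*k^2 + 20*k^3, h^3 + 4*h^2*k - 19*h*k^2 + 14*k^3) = h - k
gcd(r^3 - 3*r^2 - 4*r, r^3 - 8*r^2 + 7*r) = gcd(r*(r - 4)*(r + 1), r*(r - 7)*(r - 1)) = r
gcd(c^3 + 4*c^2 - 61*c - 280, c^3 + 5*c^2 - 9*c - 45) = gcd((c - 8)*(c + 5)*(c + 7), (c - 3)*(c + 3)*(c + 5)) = c + 5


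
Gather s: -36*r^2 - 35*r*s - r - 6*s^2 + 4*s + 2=-36*r^2 - r - 6*s^2 + s*(4 - 35*r) + 2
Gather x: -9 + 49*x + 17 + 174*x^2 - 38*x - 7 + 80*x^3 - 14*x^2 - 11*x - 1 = 80*x^3 + 160*x^2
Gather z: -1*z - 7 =-z - 7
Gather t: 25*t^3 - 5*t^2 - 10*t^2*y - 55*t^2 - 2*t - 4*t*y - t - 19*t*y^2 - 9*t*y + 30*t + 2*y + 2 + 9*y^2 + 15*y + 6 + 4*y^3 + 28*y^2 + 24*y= 25*t^3 + t^2*(-10*y - 60) + t*(-19*y^2 - 13*y + 27) + 4*y^3 + 37*y^2 + 41*y + 8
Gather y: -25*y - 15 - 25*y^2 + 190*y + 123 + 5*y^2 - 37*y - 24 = -20*y^2 + 128*y + 84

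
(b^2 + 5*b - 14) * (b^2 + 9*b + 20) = b^4 + 14*b^3 + 51*b^2 - 26*b - 280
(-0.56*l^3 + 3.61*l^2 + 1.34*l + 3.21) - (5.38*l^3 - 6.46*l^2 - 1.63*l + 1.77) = -5.94*l^3 + 10.07*l^2 + 2.97*l + 1.44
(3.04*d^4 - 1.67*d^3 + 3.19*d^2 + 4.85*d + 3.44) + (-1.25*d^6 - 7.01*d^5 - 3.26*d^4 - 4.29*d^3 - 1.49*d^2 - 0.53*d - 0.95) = -1.25*d^6 - 7.01*d^5 - 0.22*d^4 - 5.96*d^3 + 1.7*d^2 + 4.32*d + 2.49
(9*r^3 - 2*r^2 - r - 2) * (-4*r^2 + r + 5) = -36*r^5 + 17*r^4 + 47*r^3 - 3*r^2 - 7*r - 10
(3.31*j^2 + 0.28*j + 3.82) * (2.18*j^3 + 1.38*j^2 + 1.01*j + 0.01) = 7.2158*j^5 + 5.1782*j^4 + 12.0571*j^3 + 5.5875*j^2 + 3.861*j + 0.0382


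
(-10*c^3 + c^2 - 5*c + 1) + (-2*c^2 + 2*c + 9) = -10*c^3 - c^2 - 3*c + 10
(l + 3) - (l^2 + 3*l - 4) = -l^2 - 2*l + 7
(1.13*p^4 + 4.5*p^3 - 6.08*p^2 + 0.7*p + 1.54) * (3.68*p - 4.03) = 4.1584*p^5 + 12.0061*p^4 - 40.5094*p^3 + 27.0784*p^2 + 2.8462*p - 6.2062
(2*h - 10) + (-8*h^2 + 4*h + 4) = -8*h^2 + 6*h - 6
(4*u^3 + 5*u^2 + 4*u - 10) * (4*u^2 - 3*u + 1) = 16*u^5 + 8*u^4 + 5*u^3 - 47*u^2 + 34*u - 10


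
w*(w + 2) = w^2 + 2*w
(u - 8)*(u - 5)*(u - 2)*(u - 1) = u^4 - 16*u^3 + 81*u^2 - 146*u + 80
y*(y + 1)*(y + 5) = y^3 + 6*y^2 + 5*y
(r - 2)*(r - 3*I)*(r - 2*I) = r^3 - 2*r^2 - 5*I*r^2 - 6*r + 10*I*r + 12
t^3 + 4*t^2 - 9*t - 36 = (t - 3)*(t + 3)*(t + 4)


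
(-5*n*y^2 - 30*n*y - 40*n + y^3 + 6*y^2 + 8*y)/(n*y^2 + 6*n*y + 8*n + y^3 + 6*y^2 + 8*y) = (-5*n + y)/(n + y)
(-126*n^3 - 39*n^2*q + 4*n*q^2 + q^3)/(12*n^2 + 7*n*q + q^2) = (-42*n^2 + n*q + q^2)/(4*n + q)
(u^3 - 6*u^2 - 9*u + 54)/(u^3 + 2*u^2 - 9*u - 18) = (u - 6)/(u + 2)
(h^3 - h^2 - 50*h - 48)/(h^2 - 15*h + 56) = (h^2 + 7*h + 6)/(h - 7)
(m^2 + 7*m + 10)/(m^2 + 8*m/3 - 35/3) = 3*(m + 2)/(3*m - 7)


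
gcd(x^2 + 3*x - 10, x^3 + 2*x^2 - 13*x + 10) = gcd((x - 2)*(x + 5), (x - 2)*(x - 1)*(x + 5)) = x^2 + 3*x - 10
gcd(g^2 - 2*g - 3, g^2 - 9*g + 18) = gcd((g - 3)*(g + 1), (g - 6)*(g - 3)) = g - 3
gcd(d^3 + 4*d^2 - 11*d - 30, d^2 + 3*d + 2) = d + 2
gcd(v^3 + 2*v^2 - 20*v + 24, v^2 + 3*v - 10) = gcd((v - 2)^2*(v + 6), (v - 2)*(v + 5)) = v - 2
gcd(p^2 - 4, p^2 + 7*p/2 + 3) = p + 2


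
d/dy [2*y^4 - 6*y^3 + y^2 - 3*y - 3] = 8*y^3 - 18*y^2 + 2*y - 3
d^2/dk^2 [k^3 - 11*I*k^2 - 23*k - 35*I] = 6*k - 22*I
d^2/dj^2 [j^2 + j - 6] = 2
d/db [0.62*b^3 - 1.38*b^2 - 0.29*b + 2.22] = 1.86*b^2 - 2.76*b - 0.29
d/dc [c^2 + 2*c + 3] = 2*c + 2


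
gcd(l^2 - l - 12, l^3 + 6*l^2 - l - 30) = l + 3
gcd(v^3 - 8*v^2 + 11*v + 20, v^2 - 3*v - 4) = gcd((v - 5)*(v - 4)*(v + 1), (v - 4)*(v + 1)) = v^2 - 3*v - 4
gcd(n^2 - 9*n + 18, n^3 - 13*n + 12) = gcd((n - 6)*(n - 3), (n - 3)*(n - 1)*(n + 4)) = n - 3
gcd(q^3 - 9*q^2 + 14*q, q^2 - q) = q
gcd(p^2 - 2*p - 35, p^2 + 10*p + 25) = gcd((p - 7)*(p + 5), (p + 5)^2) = p + 5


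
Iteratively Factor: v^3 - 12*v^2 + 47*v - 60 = (v - 3)*(v^2 - 9*v + 20) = (v - 5)*(v - 3)*(v - 4)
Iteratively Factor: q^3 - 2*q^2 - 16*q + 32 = (q - 4)*(q^2 + 2*q - 8) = (q - 4)*(q - 2)*(q + 4)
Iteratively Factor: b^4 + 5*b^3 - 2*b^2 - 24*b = (b)*(b^3 + 5*b^2 - 2*b - 24) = b*(b + 4)*(b^2 + b - 6) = b*(b - 2)*(b + 4)*(b + 3)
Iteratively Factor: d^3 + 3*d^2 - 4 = (d - 1)*(d^2 + 4*d + 4) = (d - 1)*(d + 2)*(d + 2)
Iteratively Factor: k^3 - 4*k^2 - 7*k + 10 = (k - 1)*(k^2 - 3*k - 10) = (k - 1)*(k + 2)*(k - 5)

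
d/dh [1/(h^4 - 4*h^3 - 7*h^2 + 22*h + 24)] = 2*(-2*h^3 + 6*h^2 + 7*h - 11)/(h^4 - 4*h^3 - 7*h^2 + 22*h + 24)^2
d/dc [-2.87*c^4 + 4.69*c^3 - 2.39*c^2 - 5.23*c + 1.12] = -11.48*c^3 + 14.07*c^2 - 4.78*c - 5.23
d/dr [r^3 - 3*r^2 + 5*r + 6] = 3*r^2 - 6*r + 5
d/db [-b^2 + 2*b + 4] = 2 - 2*b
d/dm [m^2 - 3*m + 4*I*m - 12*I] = 2*m - 3 + 4*I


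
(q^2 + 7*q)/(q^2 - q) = (q + 7)/(q - 1)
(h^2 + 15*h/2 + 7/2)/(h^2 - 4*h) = (2*h^2 + 15*h + 7)/(2*h*(h - 4))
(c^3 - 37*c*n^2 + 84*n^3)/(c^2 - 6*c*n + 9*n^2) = (c^2 + 3*c*n - 28*n^2)/(c - 3*n)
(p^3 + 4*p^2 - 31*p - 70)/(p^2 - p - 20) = (p^2 + 9*p + 14)/(p + 4)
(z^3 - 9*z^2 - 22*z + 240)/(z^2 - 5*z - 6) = (z^2 - 3*z - 40)/(z + 1)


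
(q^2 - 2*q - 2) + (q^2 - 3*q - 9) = 2*q^2 - 5*q - 11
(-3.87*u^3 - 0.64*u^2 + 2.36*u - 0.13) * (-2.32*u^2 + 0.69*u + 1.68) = 8.9784*u^5 - 1.1855*u^4 - 12.4184*u^3 + 0.8548*u^2 + 3.8751*u - 0.2184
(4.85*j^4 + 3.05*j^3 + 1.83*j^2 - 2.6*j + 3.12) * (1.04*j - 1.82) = 5.044*j^5 - 5.655*j^4 - 3.6478*j^3 - 6.0346*j^2 + 7.9768*j - 5.6784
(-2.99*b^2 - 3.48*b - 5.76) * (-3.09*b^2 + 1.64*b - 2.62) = 9.2391*b^4 + 5.8496*b^3 + 19.925*b^2 - 0.328799999999999*b + 15.0912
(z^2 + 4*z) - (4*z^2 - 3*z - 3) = -3*z^2 + 7*z + 3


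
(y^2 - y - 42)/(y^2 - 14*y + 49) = (y + 6)/(y - 7)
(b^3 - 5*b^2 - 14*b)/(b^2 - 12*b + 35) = b*(b + 2)/(b - 5)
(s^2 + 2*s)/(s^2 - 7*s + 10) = s*(s + 2)/(s^2 - 7*s + 10)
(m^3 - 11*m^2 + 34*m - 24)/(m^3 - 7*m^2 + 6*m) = (m - 4)/m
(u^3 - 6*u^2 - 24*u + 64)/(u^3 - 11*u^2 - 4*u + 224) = (u - 2)/(u - 7)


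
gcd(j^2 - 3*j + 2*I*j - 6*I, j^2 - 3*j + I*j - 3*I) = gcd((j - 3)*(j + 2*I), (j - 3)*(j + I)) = j - 3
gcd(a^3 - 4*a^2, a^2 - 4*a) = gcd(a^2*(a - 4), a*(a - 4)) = a^2 - 4*a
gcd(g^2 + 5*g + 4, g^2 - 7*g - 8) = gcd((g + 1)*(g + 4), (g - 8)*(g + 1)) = g + 1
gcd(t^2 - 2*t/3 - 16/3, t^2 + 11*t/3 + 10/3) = t + 2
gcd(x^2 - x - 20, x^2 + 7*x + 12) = x + 4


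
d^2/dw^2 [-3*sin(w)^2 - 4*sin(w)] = 4*sin(w) - 6*cos(2*w)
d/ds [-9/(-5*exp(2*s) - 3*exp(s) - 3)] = (-90*exp(s) - 27)*exp(s)/(5*exp(2*s) + 3*exp(s) + 3)^2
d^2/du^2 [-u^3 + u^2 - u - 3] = 2 - 6*u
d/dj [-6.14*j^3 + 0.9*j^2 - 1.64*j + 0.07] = -18.42*j^2 + 1.8*j - 1.64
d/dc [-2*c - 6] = -2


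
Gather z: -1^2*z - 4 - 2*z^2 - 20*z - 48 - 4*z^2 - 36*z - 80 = -6*z^2 - 57*z - 132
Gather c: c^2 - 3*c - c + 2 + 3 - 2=c^2 - 4*c + 3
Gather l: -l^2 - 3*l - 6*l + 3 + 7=-l^2 - 9*l + 10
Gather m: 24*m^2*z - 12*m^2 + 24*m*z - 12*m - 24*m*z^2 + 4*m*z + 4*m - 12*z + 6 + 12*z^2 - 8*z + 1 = m^2*(24*z - 12) + m*(-24*z^2 + 28*z - 8) + 12*z^2 - 20*z + 7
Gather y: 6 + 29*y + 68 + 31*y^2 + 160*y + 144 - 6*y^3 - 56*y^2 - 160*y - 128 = -6*y^3 - 25*y^2 + 29*y + 90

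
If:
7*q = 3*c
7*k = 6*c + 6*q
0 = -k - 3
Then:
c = -49/20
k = -3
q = -21/20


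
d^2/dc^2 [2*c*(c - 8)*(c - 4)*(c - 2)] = 24*c^2 - 168*c + 224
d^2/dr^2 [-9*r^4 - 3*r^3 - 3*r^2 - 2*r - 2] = -108*r^2 - 18*r - 6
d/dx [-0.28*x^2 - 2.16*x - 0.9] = -0.56*x - 2.16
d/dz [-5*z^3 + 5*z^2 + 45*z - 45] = -15*z^2 + 10*z + 45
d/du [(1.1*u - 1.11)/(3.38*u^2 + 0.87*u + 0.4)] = (-3.718*u^2 + 7.5036*u + 1.4057)/(11.4244*u^4 + 5.8812*u^3 + 3.4609*u^2 + 0.696*u + 0.16)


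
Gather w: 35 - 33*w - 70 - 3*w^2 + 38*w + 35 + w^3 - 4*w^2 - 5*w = w^3 - 7*w^2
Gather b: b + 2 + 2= b + 4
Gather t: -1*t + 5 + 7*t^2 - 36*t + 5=7*t^2 - 37*t + 10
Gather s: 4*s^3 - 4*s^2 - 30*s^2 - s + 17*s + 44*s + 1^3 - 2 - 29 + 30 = 4*s^3 - 34*s^2 + 60*s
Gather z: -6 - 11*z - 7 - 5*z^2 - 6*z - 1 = -5*z^2 - 17*z - 14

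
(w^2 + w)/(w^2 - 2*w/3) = 3*(w + 1)/(3*w - 2)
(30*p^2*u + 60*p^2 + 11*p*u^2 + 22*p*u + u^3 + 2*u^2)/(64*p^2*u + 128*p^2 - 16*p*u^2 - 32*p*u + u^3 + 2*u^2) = (30*p^2 + 11*p*u + u^2)/(64*p^2 - 16*p*u + u^2)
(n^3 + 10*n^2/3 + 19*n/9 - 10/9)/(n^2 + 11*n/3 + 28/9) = (9*n^3 + 30*n^2 + 19*n - 10)/(9*n^2 + 33*n + 28)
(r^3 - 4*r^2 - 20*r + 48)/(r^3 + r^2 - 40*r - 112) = (r^2 - 8*r + 12)/(r^2 - 3*r - 28)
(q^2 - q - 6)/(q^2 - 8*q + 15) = (q + 2)/(q - 5)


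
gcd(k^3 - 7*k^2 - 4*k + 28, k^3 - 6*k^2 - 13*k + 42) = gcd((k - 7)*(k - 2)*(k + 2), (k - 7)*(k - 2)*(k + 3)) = k^2 - 9*k + 14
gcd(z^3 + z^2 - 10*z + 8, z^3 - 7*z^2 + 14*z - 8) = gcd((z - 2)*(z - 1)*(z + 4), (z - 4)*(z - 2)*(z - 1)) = z^2 - 3*z + 2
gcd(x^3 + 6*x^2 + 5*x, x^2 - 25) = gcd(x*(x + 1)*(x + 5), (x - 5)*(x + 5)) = x + 5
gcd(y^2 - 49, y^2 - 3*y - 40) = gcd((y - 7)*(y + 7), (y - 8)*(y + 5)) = 1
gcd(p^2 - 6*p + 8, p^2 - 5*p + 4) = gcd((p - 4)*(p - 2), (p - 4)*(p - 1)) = p - 4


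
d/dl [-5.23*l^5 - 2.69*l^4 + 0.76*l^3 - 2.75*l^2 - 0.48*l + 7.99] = -26.15*l^4 - 10.76*l^3 + 2.28*l^2 - 5.5*l - 0.48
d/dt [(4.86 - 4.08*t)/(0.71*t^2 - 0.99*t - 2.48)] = (2.8968*t^2 - 6.9012*t + 14.9298)/(0.5041*t^4 - 1.4058*t^3 - 2.5415*t^2 + 4.9104*t + 6.1504)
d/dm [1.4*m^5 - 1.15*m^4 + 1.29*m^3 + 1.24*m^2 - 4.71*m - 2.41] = 7.0*m^4 - 4.6*m^3 + 3.87*m^2 + 2.48*m - 4.71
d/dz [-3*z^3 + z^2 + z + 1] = -9*z^2 + 2*z + 1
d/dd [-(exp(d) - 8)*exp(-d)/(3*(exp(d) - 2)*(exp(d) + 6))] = 2*(exp(3*d) - 10*exp(2*d) - 32*exp(d) + 48)*exp(-d)/(3*(exp(4*d) + 8*exp(3*d) - 8*exp(2*d) - 96*exp(d) + 144))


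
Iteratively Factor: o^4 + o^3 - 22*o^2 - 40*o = (o)*(o^3 + o^2 - 22*o - 40) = o*(o + 4)*(o^2 - 3*o - 10) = o*(o + 2)*(o + 4)*(o - 5)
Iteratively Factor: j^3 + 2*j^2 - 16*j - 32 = (j + 2)*(j^2 - 16) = (j - 4)*(j + 2)*(j + 4)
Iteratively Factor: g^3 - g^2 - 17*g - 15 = (g - 5)*(g^2 + 4*g + 3) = (g - 5)*(g + 1)*(g + 3)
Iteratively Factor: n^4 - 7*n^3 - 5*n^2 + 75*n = (n)*(n^3 - 7*n^2 - 5*n + 75) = n*(n + 3)*(n^2 - 10*n + 25) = n*(n - 5)*(n + 3)*(n - 5)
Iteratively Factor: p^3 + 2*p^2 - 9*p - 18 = (p + 3)*(p^2 - p - 6) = (p + 2)*(p + 3)*(p - 3)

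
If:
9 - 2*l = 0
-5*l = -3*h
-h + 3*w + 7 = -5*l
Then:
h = 15/2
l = 9/2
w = -22/3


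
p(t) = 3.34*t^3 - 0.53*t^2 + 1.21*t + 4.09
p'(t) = 10.02*t^2 - 1.06*t + 1.21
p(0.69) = 5.77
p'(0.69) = 5.25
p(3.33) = 125.58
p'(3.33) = 108.79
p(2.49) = 55.38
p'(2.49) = 60.70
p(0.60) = 5.35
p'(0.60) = 4.18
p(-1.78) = -18.58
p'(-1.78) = 34.84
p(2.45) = 52.99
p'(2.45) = 58.76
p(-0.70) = 1.84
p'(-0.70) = 6.86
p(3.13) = 105.10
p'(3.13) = 96.06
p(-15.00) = -11405.81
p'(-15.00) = 2271.61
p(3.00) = 93.13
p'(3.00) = 88.21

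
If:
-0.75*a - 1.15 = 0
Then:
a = -1.53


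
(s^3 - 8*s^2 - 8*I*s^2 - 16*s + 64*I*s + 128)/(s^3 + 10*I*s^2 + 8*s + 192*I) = (s^2 - 4*s*(2 + I) + 32*I)/(s^2 + 14*I*s - 48)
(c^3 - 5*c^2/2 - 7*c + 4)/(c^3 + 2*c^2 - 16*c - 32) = (c - 1/2)/(c + 4)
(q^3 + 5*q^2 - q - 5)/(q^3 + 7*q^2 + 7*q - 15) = (q + 1)/(q + 3)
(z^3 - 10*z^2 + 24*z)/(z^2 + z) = (z^2 - 10*z + 24)/(z + 1)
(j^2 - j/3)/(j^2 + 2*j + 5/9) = 3*j*(3*j - 1)/(9*j^2 + 18*j + 5)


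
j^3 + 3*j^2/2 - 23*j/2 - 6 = (j - 3)*(j + 1/2)*(j + 4)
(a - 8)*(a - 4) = a^2 - 12*a + 32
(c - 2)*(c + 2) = c^2 - 4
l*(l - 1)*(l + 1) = l^3 - l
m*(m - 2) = m^2 - 2*m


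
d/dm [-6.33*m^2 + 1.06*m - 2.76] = 1.06 - 12.66*m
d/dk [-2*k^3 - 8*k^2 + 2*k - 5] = -6*k^2 - 16*k + 2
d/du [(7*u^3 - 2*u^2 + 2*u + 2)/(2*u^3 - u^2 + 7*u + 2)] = (-3*u^4 + 90*u^3 + 18*u^2 - 4*u - 10)/(4*u^6 - 4*u^5 + 29*u^4 - 6*u^3 + 45*u^2 + 28*u + 4)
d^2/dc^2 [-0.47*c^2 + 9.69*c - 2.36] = -0.940000000000000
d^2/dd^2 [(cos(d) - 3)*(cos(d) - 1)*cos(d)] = -15*cos(d)/4 + 8*cos(2*d) - 9*cos(3*d)/4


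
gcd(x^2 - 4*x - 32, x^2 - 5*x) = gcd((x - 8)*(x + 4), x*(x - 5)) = 1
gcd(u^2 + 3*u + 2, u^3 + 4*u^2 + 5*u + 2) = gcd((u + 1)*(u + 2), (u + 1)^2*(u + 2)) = u^2 + 3*u + 2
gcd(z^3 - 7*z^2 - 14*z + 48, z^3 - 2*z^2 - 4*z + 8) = z - 2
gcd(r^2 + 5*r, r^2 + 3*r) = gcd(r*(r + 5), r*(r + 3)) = r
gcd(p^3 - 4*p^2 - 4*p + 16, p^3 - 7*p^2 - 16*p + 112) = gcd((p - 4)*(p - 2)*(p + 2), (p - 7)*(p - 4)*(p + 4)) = p - 4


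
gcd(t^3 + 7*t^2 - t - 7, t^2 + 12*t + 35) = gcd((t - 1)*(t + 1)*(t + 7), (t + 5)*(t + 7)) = t + 7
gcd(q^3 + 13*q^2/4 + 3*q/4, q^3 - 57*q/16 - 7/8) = q + 1/4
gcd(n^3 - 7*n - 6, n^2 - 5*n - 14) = n + 2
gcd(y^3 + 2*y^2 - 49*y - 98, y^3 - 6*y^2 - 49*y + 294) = y^2 - 49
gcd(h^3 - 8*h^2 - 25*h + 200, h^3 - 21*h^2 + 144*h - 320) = h^2 - 13*h + 40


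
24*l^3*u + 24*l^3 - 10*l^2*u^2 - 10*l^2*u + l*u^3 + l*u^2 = (-6*l + u)*(-4*l + u)*(l*u + l)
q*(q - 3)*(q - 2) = q^3 - 5*q^2 + 6*q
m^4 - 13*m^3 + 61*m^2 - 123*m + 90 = (m - 5)*(m - 3)^2*(m - 2)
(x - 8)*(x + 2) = x^2 - 6*x - 16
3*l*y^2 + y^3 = y^2*(3*l + y)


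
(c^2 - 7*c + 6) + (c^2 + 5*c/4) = 2*c^2 - 23*c/4 + 6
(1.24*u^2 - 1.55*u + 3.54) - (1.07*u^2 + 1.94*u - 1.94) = 0.17*u^2 - 3.49*u + 5.48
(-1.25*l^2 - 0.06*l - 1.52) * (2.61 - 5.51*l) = 6.8875*l^3 - 2.9319*l^2 + 8.2186*l - 3.9672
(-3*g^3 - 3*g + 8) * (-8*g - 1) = 24*g^4 + 3*g^3 + 24*g^2 - 61*g - 8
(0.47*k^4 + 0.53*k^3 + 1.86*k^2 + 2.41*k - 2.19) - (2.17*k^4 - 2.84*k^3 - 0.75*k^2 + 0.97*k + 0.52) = -1.7*k^4 + 3.37*k^3 + 2.61*k^2 + 1.44*k - 2.71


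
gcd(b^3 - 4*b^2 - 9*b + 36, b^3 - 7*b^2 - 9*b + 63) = b^2 - 9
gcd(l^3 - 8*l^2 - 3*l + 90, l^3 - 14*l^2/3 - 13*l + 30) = l^2 - 3*l - 18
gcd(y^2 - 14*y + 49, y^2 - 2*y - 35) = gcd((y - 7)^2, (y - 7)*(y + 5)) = y - 7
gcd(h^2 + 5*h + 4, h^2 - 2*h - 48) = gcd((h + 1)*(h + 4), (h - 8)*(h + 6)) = 1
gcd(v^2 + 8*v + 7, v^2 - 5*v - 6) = v + 1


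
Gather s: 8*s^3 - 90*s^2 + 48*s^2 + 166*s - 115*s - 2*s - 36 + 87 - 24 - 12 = 8*s^3 - 42*s^2 + 49*s + 15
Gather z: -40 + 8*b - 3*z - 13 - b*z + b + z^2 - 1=9*b + z^2 + z*(-b - 3) - 54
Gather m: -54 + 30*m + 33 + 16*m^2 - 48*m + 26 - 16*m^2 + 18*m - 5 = 0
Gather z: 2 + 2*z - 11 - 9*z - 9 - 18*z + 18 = -25*z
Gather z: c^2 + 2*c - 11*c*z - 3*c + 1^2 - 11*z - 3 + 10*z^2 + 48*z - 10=c^2 - c + 10*z^2 + z*(37 - 11*c) - 12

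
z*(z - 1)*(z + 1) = z^3 - z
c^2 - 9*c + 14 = (c - 7)*(c - 2)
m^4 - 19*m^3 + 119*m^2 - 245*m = m*(m - 7)^2*(m - 5)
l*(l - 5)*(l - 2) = l^3 - 7*l^2 + 10*l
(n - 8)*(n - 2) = n^2 - 10*n + 16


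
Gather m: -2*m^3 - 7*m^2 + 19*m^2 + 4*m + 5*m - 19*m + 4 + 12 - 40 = -2*m^3 + 12*m^2 - 10*m - 24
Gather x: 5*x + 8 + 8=5*x + 16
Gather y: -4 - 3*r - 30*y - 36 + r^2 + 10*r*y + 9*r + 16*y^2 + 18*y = r^2 + 6*r + 16*y^2 + y*(10*r - 12) - 40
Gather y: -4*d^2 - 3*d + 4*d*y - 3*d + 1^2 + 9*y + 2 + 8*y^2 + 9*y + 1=-4*d^2 - 6*d + 8*y^2 + y*(4*d + 18) + 4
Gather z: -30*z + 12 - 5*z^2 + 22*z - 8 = -5*z^2 - 8*z + 4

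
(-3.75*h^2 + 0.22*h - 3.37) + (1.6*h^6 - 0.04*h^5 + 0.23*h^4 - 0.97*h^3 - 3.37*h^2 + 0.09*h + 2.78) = 1.6*h^6 - 0.04*h^5 + 0.23*h^4 - 0.97*h^3 - 7.12*h^2 + 0.31*h - 0.59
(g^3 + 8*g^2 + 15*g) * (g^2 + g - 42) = g^5 + 9*g^4 - 19*g^3 - 321*g^2 - 630*g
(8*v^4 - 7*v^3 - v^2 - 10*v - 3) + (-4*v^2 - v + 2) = 8*v^4 - 7*v^3 - 5*v^2 - 11*v - 1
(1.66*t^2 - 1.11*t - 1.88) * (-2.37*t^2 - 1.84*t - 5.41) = -3.9342*t^4 - 0.423699999999999*t^3 - 2.4826*t^2 + 9.4643*t + 10.1708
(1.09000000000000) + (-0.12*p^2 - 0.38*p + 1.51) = -0.12*p^2 - 0.38*p + 2.6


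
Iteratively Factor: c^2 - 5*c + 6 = (c - 2)*(c - 3)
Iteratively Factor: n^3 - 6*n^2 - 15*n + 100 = (n + 4)*(n^2 - 10*n + 25) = (n - 5)*(n + 4)*(n - 5)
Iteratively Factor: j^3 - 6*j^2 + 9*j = (j)*(j^2 - 6*j + 9) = j*(j - 3)*(j - 3)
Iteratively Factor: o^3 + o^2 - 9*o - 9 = (o + 1)*(o^2 - 9) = (o + 1)*(o + 3)*(o - 3)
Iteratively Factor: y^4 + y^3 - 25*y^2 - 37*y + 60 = (y - 5)*(y^3 + 6*y^2 + 5*y - 12) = (y - 5)*(y + 4)*(y^2 + 2*y - 3) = (y - 5)*(y + 3)*(y + 4)*(y - 1)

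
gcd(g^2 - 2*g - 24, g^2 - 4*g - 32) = g + 4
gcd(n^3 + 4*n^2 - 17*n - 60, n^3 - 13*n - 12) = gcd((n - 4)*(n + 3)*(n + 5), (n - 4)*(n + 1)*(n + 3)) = n^2 - n - 12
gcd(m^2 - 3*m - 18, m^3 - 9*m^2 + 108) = m^2 - 3*m - 18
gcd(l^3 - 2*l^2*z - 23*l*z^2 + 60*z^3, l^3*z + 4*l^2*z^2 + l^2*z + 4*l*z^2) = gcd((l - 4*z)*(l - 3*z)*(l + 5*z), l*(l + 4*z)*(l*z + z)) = 1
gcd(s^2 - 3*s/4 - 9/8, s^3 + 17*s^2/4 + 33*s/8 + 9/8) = s + 3/4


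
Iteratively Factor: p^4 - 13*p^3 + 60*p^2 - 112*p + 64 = (p - 4)*(p^3 - 9*p^2 + 24*p - 16) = (p - 4)*(p - 1)*(p^2 - 8*p + 16) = (p - 4)^2*(p - 1)*(p - 4)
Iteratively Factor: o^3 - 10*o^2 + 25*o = (o - 5)*(o^2 - 5*o) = o*(o - 5)*(o - 5)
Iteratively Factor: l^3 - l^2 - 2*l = (l - 2)*(l^2 + l) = (l - 2)*(l + 1)*(l)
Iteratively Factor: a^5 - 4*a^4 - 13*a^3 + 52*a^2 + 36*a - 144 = (a - 3)*(a^4 - a^3 - 16*a^2 + 4*a + 48) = (a - 4)*(a - 3)*(a^3 + 3*a^2 - 4*a - 12) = (a - 4)*(a - 3)*(a + 2)*(a^2 + a - 6) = (a - 4)*(a - 3)*(a + 2)*(a + 3)*(a - 2)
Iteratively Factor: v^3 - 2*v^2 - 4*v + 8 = (v + 2)*(v^2 - 4*v + 4) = (v - 2)*(v + 2)*(v - 2)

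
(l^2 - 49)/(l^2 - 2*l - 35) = (l + 7)/(l + 5)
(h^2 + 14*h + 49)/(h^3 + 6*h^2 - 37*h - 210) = (h + 7)/(h^2 - h - 30)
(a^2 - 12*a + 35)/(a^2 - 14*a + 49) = (a - 5)/(a - 7)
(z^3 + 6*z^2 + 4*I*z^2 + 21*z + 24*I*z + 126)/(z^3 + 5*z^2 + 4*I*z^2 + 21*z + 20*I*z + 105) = (z + 6)/(z + 5)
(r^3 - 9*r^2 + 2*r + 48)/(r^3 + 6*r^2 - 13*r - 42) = (r - 8)/(r + 7)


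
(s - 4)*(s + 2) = s^2 - 2*s - 8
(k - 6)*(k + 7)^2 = k^3 + 8*k^2 - 35*k - 294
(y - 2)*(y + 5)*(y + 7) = y^3 + 10*y^2 + 11*y - 70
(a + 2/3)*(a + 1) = a^2 + 5*a/3 + 2/3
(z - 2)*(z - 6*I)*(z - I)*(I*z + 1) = I*z^4 + 8*z^3 - 2*I*z^3 - 16*z^2 - 13*I*z^2 - 6*z + 26*I*z + 12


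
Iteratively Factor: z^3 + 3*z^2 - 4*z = (z + 4)*(z^2 - z) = (z - 1)*(z + 4)*(z)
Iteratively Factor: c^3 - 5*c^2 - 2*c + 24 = (c - 3)*(c^2 - 2*c - 8) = (c - 3)*(c + 2)*(c - 4)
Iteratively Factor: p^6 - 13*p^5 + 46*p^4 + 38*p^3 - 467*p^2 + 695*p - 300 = (p - 1)*(p^5 - 12*p^4 + 34*p^3 + 72*p^2 - 395*p + 300) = (p - 4)*(p - 1)*(p^4 - 8*p^3 + 2*p^2 + 80*p - 75) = (p - 5)*(p - 4)*(p - 1)*(p^3 - 3*p^2 - 13*p + 15) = (p - 5)^2*(p - 4)*(p - 1)*(p^2 + 2*p - 3) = (p - 5)^2*(p - 4)*(p - 1)*(p + 3)*(p - 1)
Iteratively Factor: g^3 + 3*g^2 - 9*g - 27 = (g - 3)*(g^2 + 6*g + 9) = (g - 3)*(g + 3)*(g + 3)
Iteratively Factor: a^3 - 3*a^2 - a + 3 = (a - 3)*(a^2 - 1) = (a - 3)*(a - 1)*(a + 1)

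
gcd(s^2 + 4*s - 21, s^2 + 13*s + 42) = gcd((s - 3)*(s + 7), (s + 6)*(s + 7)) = s + 7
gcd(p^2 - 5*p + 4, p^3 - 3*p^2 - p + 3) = p - 1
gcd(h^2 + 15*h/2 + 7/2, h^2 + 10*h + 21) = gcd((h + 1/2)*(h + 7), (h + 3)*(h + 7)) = h + 7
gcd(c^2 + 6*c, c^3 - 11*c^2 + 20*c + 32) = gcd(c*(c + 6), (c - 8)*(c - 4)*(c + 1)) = 1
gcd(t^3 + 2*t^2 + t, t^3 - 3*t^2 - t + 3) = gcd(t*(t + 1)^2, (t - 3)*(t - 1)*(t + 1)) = t + 1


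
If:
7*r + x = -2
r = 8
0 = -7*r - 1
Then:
No Solution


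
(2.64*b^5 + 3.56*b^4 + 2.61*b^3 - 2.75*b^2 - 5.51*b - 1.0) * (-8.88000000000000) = -23.4432*b^5 - 31.6128*b^4 - 23.1768*b^3 + 24.42*b^2 + 48.9288*b + 8.88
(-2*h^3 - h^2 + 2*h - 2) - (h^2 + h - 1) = -2*h^3 - 2*h^2 + h - 1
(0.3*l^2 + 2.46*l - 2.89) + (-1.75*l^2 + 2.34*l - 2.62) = -1.45*l^2 + 4.8*l - 5.51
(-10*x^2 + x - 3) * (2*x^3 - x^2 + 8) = -20*x^5 + 12*x^4 - 7*x^3 - 77*x^2 + 8*x - 24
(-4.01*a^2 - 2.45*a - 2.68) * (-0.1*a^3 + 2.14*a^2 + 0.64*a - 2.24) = 0.401*a^5 - 8.3364*a^4 - 7.5414*a^3 + 1.6792*a^2 + 3.7728*a + 6.0032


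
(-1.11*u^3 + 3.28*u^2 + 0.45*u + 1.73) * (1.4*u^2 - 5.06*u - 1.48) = -1.554*u^5 + 10.2086*u^4 - 14.324*u^3 - 4.7094*u^2 - 9.4198*u - 2.5604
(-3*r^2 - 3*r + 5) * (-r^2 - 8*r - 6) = 3*r^4 + 27*r^3 + 37*r^2 - 22*r - 30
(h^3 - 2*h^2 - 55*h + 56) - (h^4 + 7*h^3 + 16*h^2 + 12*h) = -h^4 - 6*h^3 - 18*h^2 - 67*h + 56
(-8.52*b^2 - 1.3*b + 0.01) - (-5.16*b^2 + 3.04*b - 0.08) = -3.36*b^2 - 4.34*b + 0.09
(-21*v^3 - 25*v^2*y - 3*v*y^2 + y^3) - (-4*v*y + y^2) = -21*v^3 - 25*v^2*y - 3*v*y^2 + 4*v*y + y^3 - y^2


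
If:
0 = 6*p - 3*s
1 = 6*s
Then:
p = 1/12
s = 1/6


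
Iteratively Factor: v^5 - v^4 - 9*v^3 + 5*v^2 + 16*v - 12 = (v - 1)*(v^4 - 9*v^2 - 4*v + 12) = (v - 1)^2*(v^3 + v^2 - 8*v - 12) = (v - 3)*(v - 1)^2*(v^2 + 4*v + 4) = (v - 3)*(v - 1)^2*(v + 2)*(v + 2)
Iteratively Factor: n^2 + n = (n + 1)*(n)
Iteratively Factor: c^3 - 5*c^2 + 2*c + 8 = (c - 4)*(c^2 - c - 2) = (c - 4)*(c - 2)*(c + 1)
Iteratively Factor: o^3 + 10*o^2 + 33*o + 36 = (o + 4)*(o^2 + 6*o + 9) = (o + 3)*(o + 4)*(o + 3)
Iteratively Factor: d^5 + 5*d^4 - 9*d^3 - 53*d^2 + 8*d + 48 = (d - 1)*(d^4 + 6*d^3 - 3*d^2 - 56*d - 48) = (d - 1)*(d + 1)*(d^3 + 5*d^2 - 8*d - 48) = (d - 1)*(d + 1)*(d + 4)*(d^2 + d - 12) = (d - 3)*(d - 1)*(d + 1)*(d + 4)*(d + 4)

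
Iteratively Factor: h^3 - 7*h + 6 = (h - 1)*(h^2 + h - 6) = (h - 1)*(h + 3)*(h - 2)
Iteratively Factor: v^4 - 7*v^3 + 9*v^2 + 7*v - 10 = (v - 2)*(v^3 - 5*v^2 - v + 5) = (v - 5)*(v - 2)*(v^2 - 1) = (v - 5)*(v - 2)*(v - 1)*(v + 1)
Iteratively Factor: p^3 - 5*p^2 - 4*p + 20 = (p - 2)*(p^2 - 3*p - 10) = (p - 2)*(p + 2)*(p - 5)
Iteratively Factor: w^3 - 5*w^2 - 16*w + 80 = (w - 5)*(w^2 - 16) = (w - 5)*(w - 4)*(w + 4)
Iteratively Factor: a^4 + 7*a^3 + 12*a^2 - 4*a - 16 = (a + 2)*(a^3 + 5*a^2 + 2*a - 8) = (a + 2)*(a + 4)*(a^2 + a - 2) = (a + 2)^2*(a + 4)*(a - 1)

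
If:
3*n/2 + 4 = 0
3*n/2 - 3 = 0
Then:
No Solution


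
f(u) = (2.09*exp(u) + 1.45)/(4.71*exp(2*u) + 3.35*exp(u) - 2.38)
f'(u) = (2.09*exp(u) + 1.45)*(-9.42*exp(2*u) - 3.35*exp(u))/(4.71*exp(2*u) + 3.35*exp(u) - 2.38)^2 + 2.09*exp(u)/(4.71*exp(2*u) + 3.35*exp(u) - 2.38) = (-(2.09*exp(u) + 1.45)*(9.42*exp(u) + 3.35) + 9.8439*exp(2*u) + 7.0015*exp(u) - 4.9742)*exp(u)/(4.71*exp(2*u) + 3.35*exp(u) - 2.38)^2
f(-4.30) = -0.63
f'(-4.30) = -0.02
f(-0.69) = 5.15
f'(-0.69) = -40.82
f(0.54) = 0.29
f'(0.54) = -0.36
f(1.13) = 0.15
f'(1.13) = -0.16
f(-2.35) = -0.82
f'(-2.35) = -0.26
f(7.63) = 0.00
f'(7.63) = -0.00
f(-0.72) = 6.73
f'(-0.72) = -68.15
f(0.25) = 0.43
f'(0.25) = -0.60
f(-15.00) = -0.61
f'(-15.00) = 0.00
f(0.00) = 0.62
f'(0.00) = -1.03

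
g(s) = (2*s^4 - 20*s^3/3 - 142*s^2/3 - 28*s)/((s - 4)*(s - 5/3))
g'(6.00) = 108.25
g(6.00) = -83.08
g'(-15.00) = -54.70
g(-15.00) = 358.48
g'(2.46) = 24.37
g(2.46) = 312.12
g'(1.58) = -10977.01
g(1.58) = -840.28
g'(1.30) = -561.12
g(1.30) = -126.59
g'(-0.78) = 2.39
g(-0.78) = -0.26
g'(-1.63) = 1.11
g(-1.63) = -2.00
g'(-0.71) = 2.29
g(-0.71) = -0.10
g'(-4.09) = -9.06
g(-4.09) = 7.27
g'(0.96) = -121.27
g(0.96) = -34.77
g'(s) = (8*s^3 - 20*s^2 - 284*s/3 - 28)/((s - 4)*(s - 5/3)) - (2*s^4 - 20*s^3/3 - 142*s^2/3 - 28*s)/((s - 4)*(s - 5/3)^2) - (2*s^4 - 20*s^3/3 - 142*s^2/3 - 28*s)/((s - 4)^2*(s - 5/3))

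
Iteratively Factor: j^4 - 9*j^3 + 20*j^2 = (j)*(j^3 - 9*j^2 + 20*j) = j*(j - 4)*(j^2 - 5*j) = j^2*(j - 4)*(j - 5)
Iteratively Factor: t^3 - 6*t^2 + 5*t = (t - 1)*(t^2 - 5*t) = (t - 5)*(t - 1)*(t)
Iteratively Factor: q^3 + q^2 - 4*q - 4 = (q + 1)*(q^2 - 4) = (q + 1)*(q + 2)*(q - 2)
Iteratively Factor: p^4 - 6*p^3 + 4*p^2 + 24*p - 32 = (p + 2)*(p^3 - 8*p^2 + 20*p - 16) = (p - 2)*(p + 2)*(p^2 - 6*p + 8) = (p - 2)^2*(p + 2)*(p - 4)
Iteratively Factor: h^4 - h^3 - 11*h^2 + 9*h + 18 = (h + 1)*(h^3 - 2*h^2 - 9*h + 18) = (h - 3)*(h + 1)*(h^2 + h - 6) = (h - 3)*(h - 2)*(h + 1)*(h + 3)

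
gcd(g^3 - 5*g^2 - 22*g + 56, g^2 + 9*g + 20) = g + 4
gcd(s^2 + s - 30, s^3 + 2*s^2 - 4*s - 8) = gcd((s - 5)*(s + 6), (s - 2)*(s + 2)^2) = 1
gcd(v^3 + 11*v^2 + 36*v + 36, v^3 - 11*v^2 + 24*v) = 1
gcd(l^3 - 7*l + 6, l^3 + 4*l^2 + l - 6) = l^2 + 2*l - 3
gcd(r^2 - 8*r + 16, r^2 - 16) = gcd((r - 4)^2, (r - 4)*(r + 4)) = r - 4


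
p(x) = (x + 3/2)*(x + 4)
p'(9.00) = 23.50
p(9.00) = 136.50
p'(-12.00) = -18.50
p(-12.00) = 84.00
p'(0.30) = 6.10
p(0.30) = 7.74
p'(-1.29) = 2.92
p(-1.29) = 0.57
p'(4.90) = 15.30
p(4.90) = 56.96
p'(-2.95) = -0.40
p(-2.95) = -1.52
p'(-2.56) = 0.38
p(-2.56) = -1.53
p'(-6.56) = -7.62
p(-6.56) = 12.95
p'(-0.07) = 5.36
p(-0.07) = 5.62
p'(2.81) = 11.12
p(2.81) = 29.35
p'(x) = 2*x + 11/2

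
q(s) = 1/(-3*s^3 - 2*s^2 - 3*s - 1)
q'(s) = (9*s^2 + 4*s + 3)/(-3*s^3 - 2*s^2 - 3*s - 1)^2 = (9*s^2 + 4*s + 3)/(3*s^3 + 2*s^2 + 3*s + 1)^2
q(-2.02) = 0.05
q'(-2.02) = 0.07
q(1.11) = -0.09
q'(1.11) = 0.16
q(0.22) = -0.56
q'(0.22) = 1.35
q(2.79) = -0.01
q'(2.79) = 0.01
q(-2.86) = 0.02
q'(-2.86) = 0.02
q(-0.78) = 0.65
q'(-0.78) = 2.24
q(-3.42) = 0.01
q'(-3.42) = 0.01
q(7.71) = -0.00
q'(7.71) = 0.00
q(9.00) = 0.00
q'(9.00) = 0.00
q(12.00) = 0.00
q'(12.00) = 0.00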